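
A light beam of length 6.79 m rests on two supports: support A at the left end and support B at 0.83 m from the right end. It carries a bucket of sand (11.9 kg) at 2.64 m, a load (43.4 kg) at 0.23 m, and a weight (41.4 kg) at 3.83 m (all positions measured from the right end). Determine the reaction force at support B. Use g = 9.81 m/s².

Sum moments about support A (its reaction then has zero moment arm).
Bucket of sand: 11.9 × 9.81 = 116.7 N down at 2.64 m → arm 4.15 m, τ = 116.7 × 4.15 = 484.3 N·m clockwise.
Load: 43.4 × 9.81 = 425.8 N down at 0.23 m → arm 6.56 m, τ = 425.8 × 6.56 = 2793 N·m clockwise.
Weight: 41.4 × 9.81 = 406.1 N down at 3.83 m → arm 2.96 m, τ = 406.1 × 2.96 = 1202 N·m clockwise.
Net load moment about support A = 4479 N·m clockwise.
Reaction R at support B is upward at 0.83 m, arm 5.96 m → moment R × 5.96 counterclockwise.
For rotational equilibrium, R × 5.96 = 4479, so R = 752 N.

R_B ≈ 752 N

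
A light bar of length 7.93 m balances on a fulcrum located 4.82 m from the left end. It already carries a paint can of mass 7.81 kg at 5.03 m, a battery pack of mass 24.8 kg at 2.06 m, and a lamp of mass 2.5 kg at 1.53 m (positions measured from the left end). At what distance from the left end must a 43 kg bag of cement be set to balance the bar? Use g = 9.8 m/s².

x ≈ 6.56 m from the left end

About the fulcrum (at 4.82 m from the left end):
Paint can: 7.81 × 9.8 = 76.54 N down at 5.03 m → arm 0.21 m, τ = 76.54 × 0.21 = 16.07 N·m clockwise.
Battery pack: 24.8 × 9.8 = 243 N down at 2.06 m → arm 2.76 m, τ = 243 × 2.76 = 670.7 N·m counterclockwise.
Lamp: 2.5 × 9.8 = 24.5 N down at 1.53 m → arm 3.29 m, τ = 24.5 × 3.29 = 80.61 N·m counterclockwise.
Net moment of existing loads = 735.2 N·m counterclockwise.
The bag of cement weighs 43 × 9.8 = 421.4 N and must supply an equal clockwise moment, so its lever arm about the fulcrum is 735.2 / 421.4 = 1.74 m.
That puts it at 4.82 + 1.74 = 6.56 m from the left end.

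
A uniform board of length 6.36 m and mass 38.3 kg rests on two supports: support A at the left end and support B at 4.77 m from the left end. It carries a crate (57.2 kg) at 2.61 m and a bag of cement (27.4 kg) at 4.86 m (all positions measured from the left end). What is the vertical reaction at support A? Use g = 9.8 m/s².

R_A ≈ 374 N

Sum moments about support B (its reaction then has zero moment arm).
Beam weight: 38.3 × 9.8 = 375.3 N down at 3.18 m → arm 1.59 m, τ = 375.3 × 1.59 = 596.7 N·m counterclockwise.
Crate: 57.2 × 9.8 = 560.6 N down at 2.61 m → arm 2.16 m, τ = 560.6 × 2.16 = 1211 N·m counterclockwise.
Bag of cement: 27.4 × 9.8 = 268.5 N down at 4.86 m → arm 0.09 m, τ = 268.5 × 0.09 = 24.16 N·m clockwise.
Net load moment about support B = 1784 N·m counterclockwise.
Reaction R at support A is upward at 0 m, arm 4.77 m → moment R × 4.77 clockwise.
For rotational equilibrium, R × 4.77 = 1784, so R = 374 N.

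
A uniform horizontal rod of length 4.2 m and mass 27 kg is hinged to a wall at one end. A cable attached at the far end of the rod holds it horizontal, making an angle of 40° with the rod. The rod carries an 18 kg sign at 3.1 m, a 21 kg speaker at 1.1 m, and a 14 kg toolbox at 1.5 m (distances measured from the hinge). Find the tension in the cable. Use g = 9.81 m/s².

T ≈ 569 N

About the hinge:
Beam weight: 27 × 9.81 = 264.9 N down at 2.1 m → arm 2.1 m, τ = 264.9 × 2.1 = 556.3 N·m clockwise.
Sign: 18 × 9.81 = 176.6 N down at 3.1 m → arm 3.1 m, τ = 176.6 × 3.1 = 547.5 N·m clockwise.
Speaker: 21 × 9.81 = 206 N down at 1.1 m → arm 1.1 m, τ = 206 × 1.1 = 226.6 N·m clockwise.
Toolbox: 14 × 9.81 = 137.3 N down at 1.5 m → arm 1.5 m, τ = 137.3 × 1.5 = 206 N·m clockwise.
Total clockwise load moment = 1536 N·m.
The cable tension T acts at 4.2 m; only its component perpendicular to the rod, T sinθ, produces torque. sin 40° = 0.6428.
Setting net torque to zero: T × 4.2 × 0.6428 = 1536 → T = 1536 / 2.7 = 569 N.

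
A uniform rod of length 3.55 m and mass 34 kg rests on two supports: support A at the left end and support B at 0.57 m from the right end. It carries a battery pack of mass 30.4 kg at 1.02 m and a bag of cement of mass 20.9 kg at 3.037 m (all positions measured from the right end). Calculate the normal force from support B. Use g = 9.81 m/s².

R_B ≈ 487 N

Choose support A as the axis so its reaction then has zero moment arm.
Beam weight: 34 × 9.81 = 333.5 N down at 1.775 m → arm 1.775 m, τ = 333.5 × 1.775 = 592 N·m clockwise.
Battery pack: 30.4 × 9.81 = 298.2 N down at 1.02 m → arm 2.53 m, τ = 298.2 × 2.53 = 754.4 N·m clockwise.
Bag of cement: 20.9 × 9.81 = 205 N down at 3.037 m → arm 0.513 m, τ = 205 × 0.513 = 105.2 N·m clockwise.
Net load moment about support A = 1452 N·m clockwise.
Reaction R at support B is upward at 0.57 m, arm 2.98 m → moment R × 2.98 counterclockwise.
Setting net torque to zero: R × 2.98 = 1452 → R = 487 N.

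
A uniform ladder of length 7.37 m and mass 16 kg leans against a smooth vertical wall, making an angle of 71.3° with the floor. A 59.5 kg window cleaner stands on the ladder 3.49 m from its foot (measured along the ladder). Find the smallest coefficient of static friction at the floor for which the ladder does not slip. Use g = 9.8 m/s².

About the foot of the ladder:
Ladder weight 16×9.8 = 156.8 N acts at 3.685 m along the ladder; its horizontal arm is 3.685·cos71.3° = 1.181 m → τ = 185.2 N·m clockwise.
Window cleaner: 59.5×9.8 = 583.1 N at 3.49 m → arm 1.119 m → τ = 652.5 N·m clockwise.
Wall normal N acts horizontally at the top; its moment arm is the height L sinθ = 7.37·sin71.3° = 6.981 m, counterclockwise.
Balancing moments: N × 6.981 = 837.7, giving N = 120 N.
ΣFx = 0 ⇒ f = N_wall = 120 N. ΣFy = 0 ⇒ N_floor = 739.9 N.
μ_min = f / N_floor = 120 / 739.9 = 0.162.

μ_min ≈ 0.162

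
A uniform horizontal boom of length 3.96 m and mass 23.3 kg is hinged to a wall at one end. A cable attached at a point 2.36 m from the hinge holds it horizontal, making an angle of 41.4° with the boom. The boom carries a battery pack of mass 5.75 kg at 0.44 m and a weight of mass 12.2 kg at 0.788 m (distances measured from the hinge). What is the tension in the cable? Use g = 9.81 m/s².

Choose the hinge as the axis so the unknown hinge reaction has zero arm there.
Beam weight: 23.3 × 9.81 = 228.6 N down at 1.98 m → arm 1.98 m, τ = 228.6 × 1.98 = 452.6 N·m clockwise.
Battery pack: 5.75 × 9.81 = 56.41 N down at 0.44 m → arm 0.44 m, τ = 56.41 × 0.44 = 24.82 N·m clockwise.
Weight: 12.2 × 9.81 = 119.7 N down at 0.788 m → arm 0.788 m, τ = 119.7 × 0.788 = 94.32 N·m clockwise.
Total clockwise load moment = 571.7 N·m.
The cable tension T acts at 2.36 m; only its component perpendicular to the boom, T sinθ, produces torque. sin 41.4° = 0.6613.
Setting net torque to zero: T × 2.36 × 0.6613 = 571.7 → T = 571.7 / 1.561 = 366 N.

T ≈ 366 N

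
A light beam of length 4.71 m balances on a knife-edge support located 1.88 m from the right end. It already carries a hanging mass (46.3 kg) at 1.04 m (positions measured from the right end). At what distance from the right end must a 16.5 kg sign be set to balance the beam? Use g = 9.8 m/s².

Sum moments about the knife-edge support (at 1.88 m from the right end) (the support reaction has zero arm there).
Hanging mass: 46.3 × 9.8 = 453.7 N down at 1.04 m → arm 0.84 m, τ = 453.7 × 0.84 = 381.1 N·m clockwise.
Net moment of existing loads = 381.1 N·m clockwise.
The sign weighs 16.5 × 9.8 = 161.7 N and must supply an equal counterclockwise moment, so its lever arm about the knife-edge support is 381.1 / 161.7 = 2.36 m.
That puts it at 1.88 + 2.36 = 4.24 m from the right end.

x ≈ 4.24 m from the right end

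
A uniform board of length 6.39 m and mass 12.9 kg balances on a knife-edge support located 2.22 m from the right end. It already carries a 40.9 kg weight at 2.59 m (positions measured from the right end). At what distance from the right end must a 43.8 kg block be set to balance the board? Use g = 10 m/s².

Sum moments about the knife-edge support (at 2.22 m from the right end) (the support reaction has zero arm there).
Beam weight: 12.9 × 10 = 129 N down at 3.195 m → arm 0.975 m, τ = 129 × 0.975 = 125.8 N·m counterclockwise.
Weight: 40.9 × 10 = 409 N down at 2.59 m → arm 0.37 m, τ = 409 × 0.37 = 151.3 N·m counterclockwise.
Net moment of existing loads = 277.1 N·m counterclockwise.
The block weighs 43.8 × 10 = 438 N and must supply an equal clockwise moment, so its lever arm about the knife-edge support is 277.1 / 438 = 0.633 m.
That puts it at 2.22 − 0.633 = 1.59 m from the right end.

x ≈ 1.59 m from the right end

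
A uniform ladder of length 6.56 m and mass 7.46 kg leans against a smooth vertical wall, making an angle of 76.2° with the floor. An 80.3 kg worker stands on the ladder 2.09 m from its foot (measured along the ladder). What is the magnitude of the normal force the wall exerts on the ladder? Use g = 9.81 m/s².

N_wall ≈ 70.6 N

Take moments about the foot of the ladder.
Ladder weight 7.46×9.81 = 73.18 N acts at 3.28 m along the ladder; its horizontal arm is 3.28·cos76.2° = 0.7824 m → τ = 57.26 N·m clockwise.
Worker: 80.3×9.81 = 787.7 N at 2.09 m → arm 0.4985 m → τ = 392.7 N·m clockwise.
Wall normal N acts horizontally at the top; its moment arm is the height L sinθ = 6.56·sin76.2° = 6.371 m, counterclockwise.
Στ = 0 ⇒ N × 6.371 = 450 ⇒ N = 70.6 N.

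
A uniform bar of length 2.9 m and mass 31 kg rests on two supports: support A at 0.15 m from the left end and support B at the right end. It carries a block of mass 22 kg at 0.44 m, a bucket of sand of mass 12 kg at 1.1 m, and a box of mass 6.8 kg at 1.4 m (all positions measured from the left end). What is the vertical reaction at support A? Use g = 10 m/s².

Take moments about support B.
Beam weight: 31 × 10 = 310 N down at 1.45 m → arm 1.45 m, τ = 310 × 1.45 = 449.5 N·m counterclockwise.
Block: 22 × 10 = 220 N down at 0.44 m → arm 2.46 m, τ = 220 × 2.46 = 541.2 N·m counterclockwise.
Bucket of sand: 12 × 10 = 120 N down at 1.1 m → arm 1.8 m, τ = 120 × 1.8 = 216 N·m counterclockwise.
Box: 6.8 × 10 = 68 N down at 1.4 m → arm 1.5 m, τ = 68 × 1.5 = 102 N·m counterclockwise.
Net load moment about support B = 1309 N·m counterclockwise.
Reaction R at support A is upward at 0.15 m, arm 2.75 m → moment R × 2.75 clockwise.
Setting net torque to zero: R × 2.75 = 1309 → R = 476 N.

R_A ≈ 476 N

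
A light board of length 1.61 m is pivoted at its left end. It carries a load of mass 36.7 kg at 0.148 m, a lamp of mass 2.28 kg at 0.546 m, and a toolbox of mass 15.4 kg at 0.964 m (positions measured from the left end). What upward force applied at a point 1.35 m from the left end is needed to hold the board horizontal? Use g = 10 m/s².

Take moments about the left end.
Load: 36.7 × 10 = 367 N down at 0.148 m → arm 0.148 m, τ = 367 × 0.148 = 54.32 N·m clockwise.
Lamp: 2.28 × 10 = 22.8 N down at 0.546 m → arm 0.546 m, τ = 22.8 × 0.546 = 12.45 N·m clockwise.
Toolbox: 15.4 × 10 = 154 N down at 0.964 m → arm 0.964 m, τ = 154 × 0.964 = 148.5 N·m clockwise.
Net moment of the loads = 215.3 N·m clockwise.
The upward force F acts at a point 1.35 m from the left end, arm 1.35 m, giving F × 1.35 counterclockwise.
Στ = 0 ⇒ F × 1.35 = 215.3 ⇒ F = 215.3 / 1.35 = 159 N.

F ≈ 159 N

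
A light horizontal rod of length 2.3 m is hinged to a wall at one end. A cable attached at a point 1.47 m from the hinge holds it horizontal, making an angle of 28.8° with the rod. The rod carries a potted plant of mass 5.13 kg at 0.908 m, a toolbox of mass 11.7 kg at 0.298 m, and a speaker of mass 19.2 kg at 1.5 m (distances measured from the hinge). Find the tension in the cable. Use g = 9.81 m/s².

T ≈ 512 N

Choose the hinge as the axis so the unknown hinge reaction has zero arm there.
Potted plant: 5.13 × 9.81 = 50.33 N down at 0.908 m → arm 0.908 m, τ = 50.33 × 0.908 = 45.7 N·m clockwise.
Toolbox: 11.7 × 9.81 = 114.8 N down at 0.298 m → arm 0.298 m, τ = 114.8 × 0.298 = 34.21 N·m clockwise.
Speaker: 19.2 × 9.81 = 188.4 N down at 1.5 m → arm 1.5 m, τ = 188.4 × 1.5 = 282.6 N·m clockwise.
Total clockwise load moment = 362.5 N·m.
The cable tension T acts at 1.47 m; only its component perpendicular to the rod, T sinθ, produces torque. sin 28.8° = 0.4818.
Balancing moments: T × 1.47 × 0.4818 = 362.5, giving T = 362.5 / 0.7082 = 512 N.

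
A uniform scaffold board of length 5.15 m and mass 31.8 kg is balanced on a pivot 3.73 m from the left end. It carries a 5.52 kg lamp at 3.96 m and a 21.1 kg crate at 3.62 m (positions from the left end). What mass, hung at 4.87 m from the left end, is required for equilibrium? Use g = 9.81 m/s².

Take moments about the pivot (at 3.73 m from the left end).
Beam weight: 31.8 × 9.81 = 312 N down at 2.575 m → arm 1.155 m, τ = 312 × 1.155 = 360.4 N·m counterclockwise.
Lamp: 5.52 × 9.81 = 54.15 N down at 3.96 m → arm 0.23 m, τ = 54.15 × 0.23 = 12.45 N·m clockwise.
Crate: 21.1 × 9.81 = 207 N down at 3.62 m → arm 0.11 m, τ = 207 × 0.11 = 22.77 N·m counterclockwise.
Net moment of known loads = 370.7 N·m counterclockwise.
An unknown mass m at 4.87 m has arm 1.14 m; its moment is m·g·1.14 clockwise.
Στ = 0 ⇒ m × 9.81 × 1.14 = 370.7 ⇒ m = 370.7 / (9.81 × 1.14) = 33.1 kg.

m ≈ 33.1 kg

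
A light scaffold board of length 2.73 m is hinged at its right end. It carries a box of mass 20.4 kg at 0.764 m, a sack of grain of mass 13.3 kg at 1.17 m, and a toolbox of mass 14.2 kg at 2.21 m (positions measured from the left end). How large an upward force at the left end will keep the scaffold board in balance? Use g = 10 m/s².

F ≈ 250 N

Take moments about the right end.
Box: 20.4 × 10 = 204 N down at 0.764 m → arm 1.966 m, τ = 204 × 1.966 = 401.1 N·m counterclockwise.
Sack of grain: 13.3 × 10 = 133 N down at 1.17 m → arm 1.56 m, τ = 133 × 1.56 = 207.5 N·m counterclockwise.
Toolbox: 14.2 × 10 = 142 N down at 2.21 m → arm 0.52 m, τ = 142 × 0.52 = 73.84 N·m counterclockwise.
Net moment of the loads = 682.4 N·m counterclockwise.
The upward force F acts at the left end, arm 2.73 m, giving F × 2.73 clockwise.
For rotational equilibrium, F × 2.73 = 682.4, so F = 682.4 / 2.73 = 250 N.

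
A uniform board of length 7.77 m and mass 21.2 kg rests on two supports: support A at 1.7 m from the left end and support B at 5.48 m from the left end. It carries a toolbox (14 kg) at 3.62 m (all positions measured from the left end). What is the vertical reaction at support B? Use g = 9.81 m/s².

Sum moments about support A (its reaction then has zero moment arm).
Beam weight: 21.2 × 9.81 = 208 N down at 3.885 m → arm 2.185 m, τ = 208 × 2.185 = 454.5 N·m clockwise.
Toolbox: 14 × 9.81 = 137.3 N down at 3.62 m → arm 1.92 m, τ = 137.3 × 1.92 = 263.6 N·m clockwise.
Net load moment about support A = 718.1 N·m clockwise.
Reaction R at support B is upward at 5.48 m, arm 3.78 m → moment R × 3.78 counterclockwise.
Στ = 0 ⇒ R × 3.78 = 718.1 ⇒ R = 190 N.

R_B ≈ 190 N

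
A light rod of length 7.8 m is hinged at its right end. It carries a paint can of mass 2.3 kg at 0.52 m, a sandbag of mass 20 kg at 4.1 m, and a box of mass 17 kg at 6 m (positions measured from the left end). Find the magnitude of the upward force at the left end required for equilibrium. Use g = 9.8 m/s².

F ≈ 152 N

Take moments about the right end.
Paint can: 2.3 × 9.8 = 22.54 N down at 0.52 m → arm 7.28 m, τ = 22.54 × 7.28 = 164.1 N·m counterclockwise.
Sandbag: 20 × 9.8 = 196 N down at 4.1 m → arm 3.7 m, τ = 196 × 3.7 = 725.2 N·m counterclockwise.
Box: 17 × 9.8 = 166.6 N down at 6 m → arm 1.8 m, τ = 166.6 × 1.8 = 299.9 N·m counterclockwise.
Net moment of the loads = 1189 N·m counterclockwise.
The upward force F acts at the left end, arm 7.8 m, giving F × 7.8 clockwise.
For rotational equilibrium, F × 7.8 = 1189, so F = 1189 / 7.8 = 152 N.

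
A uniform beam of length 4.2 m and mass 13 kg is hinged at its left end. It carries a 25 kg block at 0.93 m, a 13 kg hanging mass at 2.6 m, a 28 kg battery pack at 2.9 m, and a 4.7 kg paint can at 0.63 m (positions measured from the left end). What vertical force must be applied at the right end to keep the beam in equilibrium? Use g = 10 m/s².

Taking torques about the left end:
Beam weight: 13 × 10 = 130 N down at 2.1 m → arm 2.1 m, τ = 130 × 2.1 = 273 N·m clockwise.
Block: 25 × 10 = 250 N down at 0.93 m → arm 0.93 m, τ = 250 × 0.93 = 232.5 N·m clockwise.
Hanging mass: 13 × 10 = 130 N down at 2.6 m → arm 2.6 m, τ = 130 × 2.6 = 338 N·m clockwise.
Battery pack: 28 × 10 = 280 N down at 2.9 m → arm 2.9 m, τ = 280 × 2.9 = 812 N·m clockwise.
Paint can: 4.7 × 10 = 47 N down at 0.63 m → arm 0.63 m, τ = 47 × 0.63 = 29.61 N·m clockwise.
Net moment of the loads = 1685 N·m clockwise.
The upward force F acts at the right end, arm 4.2 m, giving F × 4.2 counterclockwise.
Setting net torque to zero: F × 4.2 = 1685 → F = 1685 / 4.2 = 401 N.

F ≈ 401 N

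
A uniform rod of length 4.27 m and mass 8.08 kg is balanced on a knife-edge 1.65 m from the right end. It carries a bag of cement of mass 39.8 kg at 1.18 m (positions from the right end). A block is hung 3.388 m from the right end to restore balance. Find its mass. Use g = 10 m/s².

m ≈ 8.51 kg

Take moments about the knife-edge (at 1.65 m from the right end).
Beam weight: 8.08 × 10 = 80.8 N down at 2.135 m → arm 0.485 m, τ = 80.8 × 0.485 = 39.19 N·m counterclockwise.
Bag of cement: 39.8 × 10 = 398 N down at 1.18 m → arm 0.47 m, τ = 398 × 0.47 = 187.1 N·m clockwise.
Net moment of known loads = 147.9 N·m clockwise.
An unknown mass m at 3.388 m has arm 1.738 m; its moment is m·g·1.738 counterclockwise.
Στ = 0 ⇒ m × 10 × 1.738 = 147.9 ⇒ m = 147.9 / (10 × 1.738) = 8.51 kg.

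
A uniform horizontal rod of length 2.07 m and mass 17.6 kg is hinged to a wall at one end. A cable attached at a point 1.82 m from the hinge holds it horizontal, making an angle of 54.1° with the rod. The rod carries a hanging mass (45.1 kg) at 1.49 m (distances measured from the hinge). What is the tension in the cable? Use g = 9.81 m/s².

T ≈ 568 N

About the hinge:
Beam weight: 17.6 × 9.81 = 172.7 N down at 1.035 m → arm 1.035 m, τ = 172.7 × 1.035 = 178.7 N·m clockwise.
Hanging mass: 45.1 × 9.81 = 442.4 N down at 1.49 m → arm 1.49 m, τ = 442.4 × 1.49 = 659.2 N·m clockwise.
Total clockwise load moment = 837.9 N·m.
The cable tension T acts at 1.82 m; only its component perpendicular to the rod, T sinθ, produces torque. sin 54.1° = 0.81.
Στ = 0 ⇒ T × 1.82 × 0.81 = 837.9 ⇒ T = 837.9 / 1.474 = 568 N.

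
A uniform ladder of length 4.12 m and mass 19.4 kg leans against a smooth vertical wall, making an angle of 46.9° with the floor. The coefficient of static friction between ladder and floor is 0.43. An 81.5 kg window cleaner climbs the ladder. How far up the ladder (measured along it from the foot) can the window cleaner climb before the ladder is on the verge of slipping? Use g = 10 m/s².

Take moments about the foot of the ladder.
Ladder weight 19.4×10 = 194 N acts at 2.06 m along the ladder; its horizontal arm is 2.06·cos46.9° = 1.408 m → τ = 273.2 N·m clockwise.
Window cleaner weight 81.5×10 = 815 N at distance d → arm d·cos46.9° → τ = 815·d·0.6833 clockwise.
Wall normal N at the top has arm L sinθ = 3.008 m counterclockwise, so Στ = 0 gives N·3.008 = 273.2 + 556.9·d.
ΣFy = 0 ⇒ N_floor = 1009 N, so the maximum friction is μ_s·N_floor = 0.43×1009 = 433.9 N. ΣFx = 0 ⇒ N_wall = f, so at the slipping point N = 433.9 N.
Substituting: 433.9×3.008 = 273.2 + 556.9·d ⇒ d = (1305 − 273.2) / 556.9 = 1.85 m.

d ≈ 1.85 m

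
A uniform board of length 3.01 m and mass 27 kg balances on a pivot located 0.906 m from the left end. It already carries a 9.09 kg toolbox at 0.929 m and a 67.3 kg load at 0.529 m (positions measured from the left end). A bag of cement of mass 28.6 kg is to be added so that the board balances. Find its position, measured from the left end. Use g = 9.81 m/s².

About the pivot (at 0.906 m from the left end):
Beam weight: 27 × 9.81 = 264.9 N down at 1.505 m → arm 0.599 m, τ = 264.9 × 0.599 = 158.7 N·m clockwise.
Toolbox: 9.09 × 9.81 = 89.17 N down at 0.929 m → arm 0.023 m, τ = 89.17 × 0.023 = 2.051 N·m clockwise.
Load: 67.3 × 9.81 = 660.2 N down at 0.529 m → arm 0.377 m, τ = 660.2 × 0.377 = 248.9 N·m counterclockwise.
Net moment of existing loads = 88.15 N·m counterclockwise.
The bag of cement weighs 28.6 × 9.81 = 280.6 N and must supply an equal clockwise moment, so its lever arm about the pivot is 88.15 / 280.6 = 0.314 m.
That puts it at 0.906 + 0.314 = 1.22 m from the left end.

x ≈ 1.22 m from the left end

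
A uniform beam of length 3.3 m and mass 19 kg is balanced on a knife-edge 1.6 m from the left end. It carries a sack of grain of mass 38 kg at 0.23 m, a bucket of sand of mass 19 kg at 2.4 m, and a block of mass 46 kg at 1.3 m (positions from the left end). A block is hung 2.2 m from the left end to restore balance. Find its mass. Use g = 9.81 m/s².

m ≈ 82.9 kg

About the knife-edge (at 1.6 m from the left end):
Beam weight: 19 × 9.81 = 186.4 N down at 1.65 m → arm 0.05 m, τ = 186.4 × 0.05 = 9.32 N·m clockwise.
Sack of grain: 38 × 9.81 = 372.8 N down at 0.23 m → arm 1.37 m, τ = 372.8 × 1.37 = 510.7 N·m counterclockwise.
Bucket of sand: 19 × 9.81 = 186.4 N down at 2.4 m → arm 0.8 m, τ = 186.4 × 0.8 = 149.1 N·m clockwise.
Block: 46 × 9.81 = 451.3 N down at 1.3 m → arm 0.3 m, τ = 451.3 × 0.3 = 135.4 N·m counterclockwise.
Net moment of known loads = 487.7 N·m counterclockwise.
An unknown mass m at 2.2 m has arm 0.6 m; its moment is m·g·0.6 clockwise.
Setting net torque to zero: m × 9.81 × 0.6 = 487.7 → m = 487.7 / (9.81 × 0.6) = 82.9 kg.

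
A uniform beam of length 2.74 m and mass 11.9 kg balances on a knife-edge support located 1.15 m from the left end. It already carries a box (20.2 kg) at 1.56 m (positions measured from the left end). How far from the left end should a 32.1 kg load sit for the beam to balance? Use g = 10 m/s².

x ≈ 0.81 m from the left end

Choose the knife-edge support (at 1.15 m from the left end) as the axis so the support reaction has zero arm there.
Beam weight: 11.9 × 10 = 119 N down at 1.37 m → arm 0.22 m, τ = 119 × 0.22 = 26.18 N·m clockwise.
Box: 20.2 × 10 = 202 N down at 1.56 m → arm 0.41 m, τ = 202 × 0.41 = 82.82 N·m clockwise.
Net moment of existing loads = 109 N·m clockwise.
The load weighs 32.1 × 10 = 321 N and must supply an equal counterclockwise moment, so its lever arm about the knife-edge support is 109 / 321 = 0.34 m.
That puts it at 1.15 − 0.34 = 0.81 m from the left end.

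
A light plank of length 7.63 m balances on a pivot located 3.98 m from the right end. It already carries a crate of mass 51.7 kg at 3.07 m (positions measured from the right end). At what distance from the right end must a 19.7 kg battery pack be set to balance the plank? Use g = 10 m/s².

x ≈ 6.37 m from the right end

Sum moments about the pivot (at 3.98 m from the right end) (the support reaction has zero arm there).
Crate: 51.7 × 10 = 517 N down at 3.07 m → arm 0.91 m, τ = 517 × 0.91 = 470.5 N·m clockwise.
Net moment of existing loads = 470.5 N·m clockwise.
The battery pack weighs 19.7 × 10 = 197 N and must supply an equal counterclockwise moment, so its lever arm about the pivot is 470.5 / 197 = 2.39 m.
That puts it at 3.98 + 2.39 = 6.37 m from the right end.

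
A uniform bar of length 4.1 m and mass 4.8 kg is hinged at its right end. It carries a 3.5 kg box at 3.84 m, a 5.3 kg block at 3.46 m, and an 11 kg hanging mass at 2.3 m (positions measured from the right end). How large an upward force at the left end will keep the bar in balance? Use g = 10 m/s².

F ≈ 163 N

Choose the right end as the axis so the unknown pivot reaction has zero arm there.
Beam weight: 4.8 × 10 = 48 N down at 2.05 m → arm 2.05 m, τ = 48 × 2.05 = 98.4 N·m counterclockwise.
Box: 3.5 × 10 = 35 N down at 3.84 m → arm 3.84 m, τ = 35 × 3.84 = 134.4 N·m counterclockwise.
Block: 5.3 × 10 = 53 N down at 3.46 m → arm 3.46 m, τ = 53 × 3.46 = 183.4 N·m counterclockwise.
Hanging mass: 11 × 10 = 110 N down at 2.3 m → arm 2.3 m, τ = 110 × 2.3 = 253 N·m counterclockwise.
Net moment of the loads = 669.2 N·m counterclockwise.
The upward force F acts at the left end, arm 4.1 m, giving F × 4.1 clockwise.
For rotational equilibrium, F × 4.1 = 669.2, so F = 669.2 / 4.1 = 163 N.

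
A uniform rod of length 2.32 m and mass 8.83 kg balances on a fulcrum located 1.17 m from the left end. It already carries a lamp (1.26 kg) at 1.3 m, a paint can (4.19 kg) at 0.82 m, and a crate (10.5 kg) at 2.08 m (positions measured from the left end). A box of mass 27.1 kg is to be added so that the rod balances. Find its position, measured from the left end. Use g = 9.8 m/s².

x ≈ 0.869 m from the left end

Sum moments about the fulcrum (at 1.17 m from the left end) (the support reaction has zero arm there).
Beam weight: 8.83 × 9.8 = 86.53 N down at 1.16 m → arm 0.01 m, τ = 86.53 × 0.01 = 0.8653 N·m counterclockwise.
Lamp: 1.26 × 9.8 = 12.35 N down at 1.3 m → arm 0.13 m, τ = 12.35 × 0.13 = 1.605 N·m clockwise.
Paint can: 4.19 × 9.8 = 41.06 N down at 0.82 m → arm 0.35 m, τ = 41.06 × 0.35 = 14.37 N·m counterclockwise.
Crate: 10.5 × 9.8 = 102.9 N down at 2.08 m → arm 0.91 m, τ = 102.9 × 0.91 = 93.64 N·m clockwise.
Net moment of existing loads = 80.01 N·m clockwise.
The box weighs 27.1 × 9.8 = 265.6 N and must supply an equal counterclockwise moment, so its lever arm about the fulcrum is 80.01 / 265.6 = 0.301 m.
That puts it at 1.17 − 0.301 = 0.869 m from the left end.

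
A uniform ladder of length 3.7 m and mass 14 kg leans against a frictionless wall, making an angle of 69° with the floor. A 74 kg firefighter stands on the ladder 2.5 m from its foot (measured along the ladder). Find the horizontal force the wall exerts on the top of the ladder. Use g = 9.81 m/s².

Taking torques about the foot of the ladder:
Ladder weight 14×9.81 = 137.3 N acts at 1.85 m along the ladder; its horizontal arm is 1.85·cos69° = 0.663 m → τ = 91.03 N·m clockwise.
Firefighter: 74×9.81 = 725.9 N at 2.5 m → arm 0.8959 m → τ = 650.3 N·m clockwise.
Wall normal N acts horizontally at the top; its moment arm is the height L sinθ = 3.7·sin69° = 3.454 m, counterclockwise.
Στ = 0 ⇒ N × 3.454 = 741.3 ⇒ N = 215 N.

N_wall ≈ 215 N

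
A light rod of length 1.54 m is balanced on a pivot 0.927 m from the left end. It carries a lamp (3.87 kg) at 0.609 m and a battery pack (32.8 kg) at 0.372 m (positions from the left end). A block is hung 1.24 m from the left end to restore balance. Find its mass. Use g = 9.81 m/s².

About the pivot (at 0.927 m from the left end):
Lamp: 3.87 × 9.81 = 37.96 N down at 0.609 m → arm 0.318 m, τ = 37.96 × 0.318 = 12.07 N·m counterclockwise.
Battery pack: 32.8 × 9.81 = 321.8 N down at 0.372 m → arm 0.555 m, τ = 321.8 × 0.555 = 178.6 N·m counterclockwise.
Net moment of known loads = 190.7 N·m counterclockwise.
An unknown mass m at 1.24 m has arm 0.313 m; its moment is m·g·0.313 clockwise.
Στ = 0 ⇒ m × 9.81 × 0.313 = 190.7 ⇒ m = 190.7 / (9.81 × 0.313) = 62.1 kg.

m ≈ 62.1 kg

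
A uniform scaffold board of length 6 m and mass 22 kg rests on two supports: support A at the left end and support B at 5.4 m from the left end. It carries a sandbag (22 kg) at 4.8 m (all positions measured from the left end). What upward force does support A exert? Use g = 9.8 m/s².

Choose support B as the axis so its reaction then has zero moment arm.
Beam weight: 22 × 9.8 = 215.6 N down at 3 m → arm 2.4 m, τ = 215.6 × 2.4 = 517.4 N·m counterclockwise.
Sandbag: 22 × 9.8 = 215.6 N down at 4.8 m → arm 0.6 m, τ = 215.6 × 0.6 = 129.4 N·m counterclockwise.
Net load moment about support B = 646.8 N·m counterclockwise.
Reaction R at support A is upward at 0 m, arm 5.4 m → moment R × 5.4 clockwise.
Setting net torque to zero: R × 5.4 = 646.8 → R = 120 N.

R_A ≈ 120 N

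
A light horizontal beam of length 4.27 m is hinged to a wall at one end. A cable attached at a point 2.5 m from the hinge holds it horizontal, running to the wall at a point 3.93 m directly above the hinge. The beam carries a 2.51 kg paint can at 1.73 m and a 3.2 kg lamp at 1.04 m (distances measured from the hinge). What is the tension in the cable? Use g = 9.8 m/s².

Take moments about the hinge.
Paint can: 2.51 × 9.8 = 24.6 N down at 1.73 m → arm 1.73 m, τ = 24.6 × 1.73 = 42.56 N·m clockwise.
Lamp: 3.2 × 9.8 = 31.36 N down at 1.04 m → arm 1.04 m, τ = 31.36 × 1.04 = 32.61 N·m clockwise.
Total clockwise load moment = 75.17 N·m.
The cable tension T acts at 2.5 m; only its component perpendicular to the beam, T sinθ, produces torque. sinθ = h/√(h²+d²) = 3.93/√(3.93²+2.5²) = 0.8437.
For rotational equilibrium, T × 2.5 × 0.8437 = 75.17, so T = 75.17 / 2.109 = 35.6 N.

T ≈ 35.6 N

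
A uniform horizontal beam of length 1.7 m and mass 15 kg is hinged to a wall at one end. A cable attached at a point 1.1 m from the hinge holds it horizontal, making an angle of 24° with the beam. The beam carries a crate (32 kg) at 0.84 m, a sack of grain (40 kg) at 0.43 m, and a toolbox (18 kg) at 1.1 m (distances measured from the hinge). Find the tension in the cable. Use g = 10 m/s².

Choose the hinge as the axis so the unknown hinge reaction has zero arm there.
Beam weight: 15 × 10 = 150 N down at 0.85 m → arm 0.85 m, τ = 150 × 0.85 = 127.5 N·m clockwise.
Crate: 32 × 10 = 320 N down at 0.84 m → arm 0.84 m, τ = 320 × 0.84 = 268.8 N·m clockwise.
Sack of grain: 40 × 10 = 400 N down at 0.43 m → arm 0.43 m, τ = 400 × 0.43 = 172 N·m clockwise.
Toolbox: 18 × 10 = 180 N down at 1.1 m → arm 1.1 m, τ = 180 × 1.1 = 198 N·m clockwise.
Total clockwise load moment = 766.3 N·m.
The cable tension T acts at 1.1 m; only its component perpendicular to the beam, T sinθ, produces torque. sin 24° = 0.4067.
Setting net torque to zero: T × 1.1 × 0.4067 = 766.3 → T = 766.3 / 0.4474 = 1710 N.

T ≈ 1710 N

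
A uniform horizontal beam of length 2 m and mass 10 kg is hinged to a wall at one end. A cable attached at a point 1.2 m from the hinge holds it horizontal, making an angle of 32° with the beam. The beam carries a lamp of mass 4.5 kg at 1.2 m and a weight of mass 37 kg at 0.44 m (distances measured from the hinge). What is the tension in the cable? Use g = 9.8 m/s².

About the hinge:
Beam weight: 10 × 9.8 = 98 N down at 1 m → arm 1 m, τ = 98 × 1 = 98 N·m clockwise.
Lamp: 4.5 × 9.8 = 44.1 N down at 1.2 m → arm 1.2 m, τ = 44.1 × 1.2 = 52.92 N·m clockwise.
Weight: 37 × 9.8 = 362.6 N down at 0.44 m → arm 0.44 m, τ = 362.6 × 0.44 = 159.5 N·m clockwise.
Total clockwise load moment = 310.4 N·m.
The cable tension T acts at 1.2 m; only its component perpendicular to the beam, T sinθ, produces torque. sin 32° = 0.5299.
Setting net torque to zero: T × 1.2 × 0.5299 = 310.4 → T = 310.4 / 0.6359 = 488 N.

T ≈ 488 N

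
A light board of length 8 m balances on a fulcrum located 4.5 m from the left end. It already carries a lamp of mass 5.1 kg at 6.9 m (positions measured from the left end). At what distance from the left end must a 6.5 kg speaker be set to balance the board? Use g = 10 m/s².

Sum moments about the fulcrum (at 4.5 m from the left end) (the support reaction has zero arm there).
Lamp: 5.1 × 10 = 51 N down at 6.9 m → arm 2.4 m, τ = 51 × 2.4 = 122.4 N·m clockwise.
Net moment of existing loads = 122.4 N·m clockwise.
The speaker weighs 6.5 × 10 = 65 N and must supply an equal counterclockwise moment, so its lever arm about the fulcrum is 122.4 / 65 = 1.88 m.
That puts it at 4.5 − 1.88 = 2.62 m from the left end.

x ≈ 2.62 m from the left end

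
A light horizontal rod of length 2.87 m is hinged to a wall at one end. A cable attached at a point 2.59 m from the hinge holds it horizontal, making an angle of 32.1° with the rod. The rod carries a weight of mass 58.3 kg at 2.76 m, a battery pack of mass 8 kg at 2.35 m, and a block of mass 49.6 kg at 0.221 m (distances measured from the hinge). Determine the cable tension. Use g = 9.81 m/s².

Take moments about the hinge.
Weight: 58.3 × 9.81 = 571.9 N down at 2.76 m → arm 2.76 m, τ = 571.9 × 2.76 = 1578 N·m clockwise.
Battery pack: 8 × 9.81 = 78.48 N down at 2.35 m → arm 2.35 m, τ = 78.48 × 2.35 = 184.4 N·m clockwise.
Block: 49.6 × 9.81 = 486.6 N down at 0.221 m → arm 0.221 m, τ = 486.6 × 0.221 = 107.5 N·m clockwise.
Total clockwise load moment = 1870 N·m.
The cable tension T acts at 2.59 m; only its component perpendicular to the rod, T sinθ, produces torque. sin 32.1° = 0.5314.
Στ = 0 ⇒ T × 2.59 × 0.5314 = 1870 ⇒ T = 1870 / 1.376 = 1360 N.

T ≈ 1360 N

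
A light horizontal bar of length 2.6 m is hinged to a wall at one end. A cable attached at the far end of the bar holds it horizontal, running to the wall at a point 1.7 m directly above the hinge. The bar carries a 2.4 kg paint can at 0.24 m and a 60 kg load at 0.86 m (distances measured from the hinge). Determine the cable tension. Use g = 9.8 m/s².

Taking torques about the hinge:
Paint can: 2.4 × 9.8 = 23.52 N down at 0.24 m → arm 0.24 m, τ = 23.52 × 0.24 = 5.645 N·m clockwise.
Load: 60 × 9.8 = 588 N down at 0.86 m → arm 0.86 m, τ = 588 × 0.86 = 505.7 N·m clockwise.
Total clockwise load moment = 511.3 N·m.
The cable tension T acts at 2.6 m; only its component perpendicular to the bar, T sinθ, produces torque. sinθ = h/√(h²+d²) = 1.7/√(1.7²+2.6²) = 0.5472.
Στ = 0 ⇒ T × 2.6 × 0.5472 = 511.3 ⇒ T = 511.3 / 1.423 = 359 N.

T ≈ 359 N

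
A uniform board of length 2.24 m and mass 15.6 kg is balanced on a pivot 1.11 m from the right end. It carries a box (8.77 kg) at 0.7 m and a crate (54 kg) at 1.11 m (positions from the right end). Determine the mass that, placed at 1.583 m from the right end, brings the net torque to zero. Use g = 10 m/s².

Sum moments about the pivot (at 1.11 m from the right end) (the support reaction has zero arm there).
Beam weight: 15.6 × 10 = 156 N down at 1.12 m → arm 0.01 m, τ = 156 × 0.01 = 1.56 N·m counterclockwise.
Box: 8.77 × 10 = 87.7 N down at 0.7 m → arm 0.41 m, τ = 87.7 × 0.41 = 35.96 N·m clockwise.
Crate: acts at the pivot, moment arm 0 → no torque.
Net moment of known loads = 34.4 N·m clockwise.
An unknown mass m at 1.583 m has arm 0.473 m; its moment is m·g·0.473 counterclockwise.
Setting net torque to zero: m × 10 × 0.473 = 34.4 → m = 34.4 / (10 × 0.473) = 7.27 kg.

m ≈ 7.27 kg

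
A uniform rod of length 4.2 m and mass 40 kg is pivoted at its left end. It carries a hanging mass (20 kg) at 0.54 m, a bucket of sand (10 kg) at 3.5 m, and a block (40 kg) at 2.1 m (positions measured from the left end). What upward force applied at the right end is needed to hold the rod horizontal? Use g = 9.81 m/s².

Sum moments about the left end (the unknown pivot reaction has zero arm there).
Beam weight: 40 × 9.81 = 392.4 N down at 2.1 m → arm 2.1 m, τ = 392.4 × 2.1 = 824 N·m clockwise.
Hanging mass: 20 × 9.81 = 196.2 N down at 0.54 m → arm 0.54 m, τ = 196.2 × 0.54 = 105.9 N·m clockwise.
Bucket of sand: 10 × 9.81 = 98.1 N down at 3.5 m → arm 3.5 m, τ = 98.1 × 3.5 = 343.3 N·m clockwise.
Block: 40 × 9.81 = 392.4 N down at 2.1 m → arm 2.1 m, τ = 392.4 × 2.1 = 824 N·m clockwise.
Net moment of the loads = 2097 N·m clockwise.
The upward force F acts at the right end, arm 4.2 m, giving F × 4.2 counterclockwise.
Στ = 0 ⇒ F × 4.2 = 2097 ⇒ F = 2097 / 4.2 = 499 N.

F ≈ 499 N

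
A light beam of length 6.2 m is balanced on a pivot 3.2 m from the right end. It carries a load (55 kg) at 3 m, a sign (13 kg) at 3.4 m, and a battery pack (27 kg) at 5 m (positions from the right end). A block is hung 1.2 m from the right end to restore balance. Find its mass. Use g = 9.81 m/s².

m ≈ 20.1 kg

Take moments about the pivot (at 3.2 m from the right end).
Load: 55 × 9.81 = 539.6 N down at 3 m → arm 0.2 m, τ = 539.6 × 0.2 = 107.9 N·m clockwise.
Sign: 13 × 9.81 = 127.5 N down at 3.4 m → arm 0.2 m, τ = 127.5 × 0.2 = 25.5 N·m counterclockwise.
Battery pack: 27 × 9.81 = 264.9 N down at 5 m → arm 1.8 m, τ = 264.9 × 1.8 = 476.8 N·m counterclockwise.
Net moment of known loads = 394.4 N·m counterclockwise.
An unknown mass m at 1.2 m has arm 2 m; its moment is m·g·2 clockwise.
Setting net torque to zero: m × 9.81 × 2 = 394.4 → m = 394.4 / (9.81 × 2) = 20.1 kg.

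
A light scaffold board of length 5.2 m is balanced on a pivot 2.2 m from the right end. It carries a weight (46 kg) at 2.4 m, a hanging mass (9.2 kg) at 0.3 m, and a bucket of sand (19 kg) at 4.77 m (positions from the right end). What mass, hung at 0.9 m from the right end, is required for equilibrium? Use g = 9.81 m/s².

m ≈ 31.2 kg

Take moments about the pivot (at 2.2 m from the right end).
Weight: 46 × 9.81 = 451.3 N down at 2.4 m → arm 0.2 m, τ = 451.3 × 0.2 = 90.26 N·m counterclockwise.
Hanging mass: 9.2 × 9.81 = 90.25 N down at 0.3 m → arm 1.9 m, τ = 90.25 × 1.9 = 171.5 N·m clockwise.
Bucket of sand: 19 × 9.81 = 186.4 N down at 4.77 m → arm 2.57 m, τ = 186.4 × 2.57 = 479 N·m counterclockwise.
Net moment of known loads = 397.8 N·m counterclockwise.
An unknown mass m at 0.9 m has arm 1.3 m; its moment is m·g·1.3 clockwise.
Balancing moments: m × 9.81 × 1.3 = 397.8, giving m = 397.8 / (9.81 × 1.3) = 31.2 kg.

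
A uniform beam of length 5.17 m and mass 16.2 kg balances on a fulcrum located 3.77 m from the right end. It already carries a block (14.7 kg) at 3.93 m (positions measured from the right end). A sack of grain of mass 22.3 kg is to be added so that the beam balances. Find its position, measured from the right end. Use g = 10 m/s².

About the fulcrum (at 3.77 m from the right end):
Beam weight: 16.2 × 10 = 162 N down at 2.585 m → arm 1.185 m, τ = 162 × 1.185 = 192 N·m clockwise.
Block: 14.7 × 10 = 147 N down at 3.93 m → arm 0.16 m, τ = 147 × 0.16 = 23.52 N·m counterclockwise.
Net moment of existing loads = 168.5 N·m clockwise.
The sack of grain weighs 22.3 × 10 = 223 N and must supply an equal counterclockwise moment, so its lever arm about the fulcrum is 168.5 / 223 = 0.756 m.
That puts it at 3.77 + 0.756 = 4.53 m from the right end.

x ≈ 4.53 m from the right end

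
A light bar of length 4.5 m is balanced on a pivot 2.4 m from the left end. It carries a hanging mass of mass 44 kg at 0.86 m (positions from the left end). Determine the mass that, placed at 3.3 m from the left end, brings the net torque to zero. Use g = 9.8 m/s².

m ≈ 75.3 kg

Sum moments about the pivot (at 2.4 m from the left end) (the support reaction has zero arm there).
Hanging mass: 44 × 9.8 = 431.2 N down at 0.86 m → arm 1.54 m, τ = 431.2 × 1.54 = 664 N·m counterclockwise.
Net moment of known loads = 664 N·m counterclockwise.
An unknown mass m at 3.3 m has arm 0.9 m; its moment is m·g·0.9 clockwise.
For rotational equilibrium, m × 9.8 × 0.9 = 664, so m = 664 / (9.8 × 0.9) = 75.3 kg.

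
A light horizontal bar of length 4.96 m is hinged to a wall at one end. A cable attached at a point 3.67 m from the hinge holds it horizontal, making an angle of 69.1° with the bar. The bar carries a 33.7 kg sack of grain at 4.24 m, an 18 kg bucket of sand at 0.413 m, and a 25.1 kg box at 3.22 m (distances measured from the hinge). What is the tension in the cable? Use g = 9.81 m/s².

Take moments about the hinge.
Sack of grain: 33.7 × 9.81 = 330.6 N down at 4.24 m → arm 4.24 m, τ = 330.6 × 4.24 = 1402 N·m clockwise.
Bucket of sand: 18 × 9.81 = 176.6 N down at 0.413 m → arm 0.413 m, τ = 176.6 × 0.413 = 72.94 N·m clockwise.
Box: 25.1 × 9.81 = 246.2 N down at 3.22 m → arm 3.22 m, τ = 246.2 × 3.22 = 792.8 N·m clockwise.
Total clockwise load moment = 2268 N·m.
The cable tension T acts at 3.67 m; only its component perpendicular to the bar, T sinθ, produces torque. sin 69.1° = 0.9342.
For rotational equilibrium, T × 3.67 × 0.9342 = 2268, so T = 2268 / 3.429 = 661 N.

T ≈ 661 N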